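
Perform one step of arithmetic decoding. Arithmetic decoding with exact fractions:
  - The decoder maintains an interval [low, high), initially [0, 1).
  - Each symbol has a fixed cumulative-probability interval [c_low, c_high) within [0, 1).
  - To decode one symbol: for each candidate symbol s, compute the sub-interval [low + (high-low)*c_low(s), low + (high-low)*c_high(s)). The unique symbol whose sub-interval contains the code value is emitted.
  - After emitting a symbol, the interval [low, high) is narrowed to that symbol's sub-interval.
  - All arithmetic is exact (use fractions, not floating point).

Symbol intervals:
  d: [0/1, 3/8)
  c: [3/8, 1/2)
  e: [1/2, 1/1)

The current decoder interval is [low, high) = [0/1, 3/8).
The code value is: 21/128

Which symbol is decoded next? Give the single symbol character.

Answer: c

Derivation:
Interval width = high − low = 3/8 − 0/1 = 3/8
Scaled code = (code − low) / width = (21/128 − 0/1) / 3/8 = 7/16
  d: [0/1, 3/8) 
  c: [3/8, 1/2) ← scaled code falls here ✓
  e: [1/2, 1/1) 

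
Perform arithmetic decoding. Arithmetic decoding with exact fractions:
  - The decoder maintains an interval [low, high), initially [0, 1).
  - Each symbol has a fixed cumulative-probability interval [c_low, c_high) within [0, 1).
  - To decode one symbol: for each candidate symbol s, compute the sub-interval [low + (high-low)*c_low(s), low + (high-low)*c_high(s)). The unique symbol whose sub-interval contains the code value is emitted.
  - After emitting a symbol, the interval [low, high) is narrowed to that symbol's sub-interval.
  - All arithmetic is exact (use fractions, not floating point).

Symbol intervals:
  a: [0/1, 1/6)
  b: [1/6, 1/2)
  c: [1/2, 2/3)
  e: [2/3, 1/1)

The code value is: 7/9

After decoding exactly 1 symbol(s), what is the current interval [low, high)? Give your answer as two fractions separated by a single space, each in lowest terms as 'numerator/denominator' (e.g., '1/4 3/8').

Answer: 2/3 1/1

Derivation:
Step 1: interval [0/1, 1/1), width = 1/1 - 0/1 = 1/1
  'a': [0/1 + 1/1*0/1, 0/1 + 1/1*1/6) = [0/1, 1/6)
  'b': [0/1 + 1/1*1/6, 0/1 + 1/1*1/2) = [1/6, 1/2)
  'c': [0/1 + 1/1*1/2, 0/1 + 1/1*2/3) = [1/2, 2/3)
  'e': [0/1 + 1/1*2/3, 0/1 + 1/1*1/1) = [2/3, 1/1) <- contains code 7/9
  emit 'e', narrow to [2/3, 1/1)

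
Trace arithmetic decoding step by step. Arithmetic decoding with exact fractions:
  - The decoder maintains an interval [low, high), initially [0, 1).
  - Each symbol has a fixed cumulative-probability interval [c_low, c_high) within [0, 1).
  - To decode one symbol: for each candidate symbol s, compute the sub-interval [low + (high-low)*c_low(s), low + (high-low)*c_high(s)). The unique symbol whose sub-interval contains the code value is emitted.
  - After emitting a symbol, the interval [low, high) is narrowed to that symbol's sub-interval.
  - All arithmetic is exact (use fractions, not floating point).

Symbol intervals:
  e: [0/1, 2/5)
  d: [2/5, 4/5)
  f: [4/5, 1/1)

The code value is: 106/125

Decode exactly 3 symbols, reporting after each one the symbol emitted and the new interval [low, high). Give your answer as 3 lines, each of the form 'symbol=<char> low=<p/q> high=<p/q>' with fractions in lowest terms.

Step 1: interval [0/1, 1/1), width = 1/1 - 0/1 = 1/1
  'e': [0/1 + 1/1*0/1, 0/1 + 1/1*2/5) = [0/1, 2/5)
  'd': [0/1 + 1/1*2/5, 0/1 + 1/1*4/5) = [2/5, 4/5)
  'f': [0/1 + 1/1*4/5, 0/1 + 1/1*1/1) = [4/5, 1/1) <- contains code 106/125
  emit 'f', narrow to [4/5, 1/1)
Step 2: interval [4/5, 1/1), width = 1/1 - 4/5 = 1/5
  'e': [4/5 + 1/5*0/1, 4/5 + 1/5*2/5) = [4/5, 22/25) <- contains code 106/125
  'd': [4/5 + 1/5*2/5, 4/5 + 1/5*4/5) = [22/25, 24/25)
  'f': [4/5 + 1/5*4/5, 4/5 + 1/5*1/1) = [24/25, 1/1)
  emit 'e', narrow to [4/5, 22/25)
Step 3: interval [4/5, 22/25), width = 22/25 - 4/5 = 2/25
  'e': [4/5 + 2/25*0/1, 4/5 + 2/25*2/5) = [4/5, 104/125)
  'd': [4/5 + 2/25*2/5, 4/5 + 2/25*4/5) = [104/125, 108/125) <- contains code 106/125
  'f': [4/5 + 2/25*4/5, 4/5 + 2/25*1/1) = [108/125, 22/25)
  emit 'd', narrow to [104/125, 108/125)

Answer: symbol=f low=4/5 high=1/1
symbol=e low=4/5 high=22/25
symbol=d low=104/125 high=108/125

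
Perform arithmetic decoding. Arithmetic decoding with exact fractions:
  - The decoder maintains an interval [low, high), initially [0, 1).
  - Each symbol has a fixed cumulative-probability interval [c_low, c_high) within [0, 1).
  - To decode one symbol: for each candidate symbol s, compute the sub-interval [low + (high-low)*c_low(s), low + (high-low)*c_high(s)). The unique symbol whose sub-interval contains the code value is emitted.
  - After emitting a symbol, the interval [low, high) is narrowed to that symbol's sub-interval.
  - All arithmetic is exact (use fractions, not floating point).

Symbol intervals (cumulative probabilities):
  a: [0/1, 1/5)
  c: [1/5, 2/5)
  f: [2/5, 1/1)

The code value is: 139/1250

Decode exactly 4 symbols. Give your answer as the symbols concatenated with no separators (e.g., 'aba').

Answer: afcc

Derivation:
Step 1: interval [0/1, 1/1), width = 1/1 - 0/1 = 1/1
  'a': [0/1 + 1/1*0/1, 0/1 + 1/1*1/5) = [0/1, 1/5) <- contains code 139/1250
  'c': [0/1 + 1/1*1/5, 0/1 + 1/1*2/5) = [1/5, 2/5)
  'f': [0/1 + 1/1*2/5, 0/1 + 1/1*1/1) = [2/5, 1/1)
  emit 'a', narrow to [0/1, 1/5)
Step 2: interval [0/1, 1/5), width = 1/5 - 0/1 = 1/5
  'a': [0/1 + 1/5*0/1, 0/1 + 1/5*1/5) = [0/1, 1/25)
  'c': [0/1 + 1/5*1/5, 0/1 + 1/5*2/5) = [1/25, 2/25)
  'f': [0/1 + 1/5*2/5, 0/1 + 1/5*1/1) = [2/25, 1/5) <- contains code 139/1250
  emit 'f', narrow to [2/25, 1/5)
Step 3: interval [2/25, 1/5), width = 1/5 - 2/25 = 3/25
  'a': [2/25 + 3/25*0/1, 2/25 + 3/25*1/5) = [2/25, 13/125)
  'c': [2/25 + 3/25*1/5, 2/25 + 3/25*2/5) = [13/125, 16/125) <- contains code 139/1250
  'f': [2/25 + 3/25*2/5, 2/25 + 3/25*1/1) = [16/125, 1/5)
  emit 'c', narrow to [13/125, 16/125)
Step 4: interval [13/125, 16/125), width = 16/125 - 13/125 = 3/125
  'a': [13/125 + 3/125*0/1, 13/125 + 3/125*1/5) = [13/125, 68/625)
  'c': [13/125 + 3/125*1/5, 13/125 + 3/125*2/5) = [68/625, 71/625) <- contains code 139/1250
  'f': [13/125 + 3/125*2/5, 13/125 + 3/125*1/1) = [71/625, 16/125)
  emit 'c', narrow to [68/625, 71/625)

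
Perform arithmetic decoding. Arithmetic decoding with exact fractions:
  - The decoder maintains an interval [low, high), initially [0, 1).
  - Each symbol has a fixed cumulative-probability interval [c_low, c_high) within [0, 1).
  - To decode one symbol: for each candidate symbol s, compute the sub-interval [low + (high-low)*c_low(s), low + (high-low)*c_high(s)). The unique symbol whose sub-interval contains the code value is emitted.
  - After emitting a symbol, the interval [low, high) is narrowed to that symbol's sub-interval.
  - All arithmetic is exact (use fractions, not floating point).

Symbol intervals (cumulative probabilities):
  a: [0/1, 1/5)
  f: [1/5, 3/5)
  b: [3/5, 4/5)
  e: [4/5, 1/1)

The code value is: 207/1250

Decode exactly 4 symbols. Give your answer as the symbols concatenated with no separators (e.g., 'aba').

Step 1: interval [0/1, 1/1), width = 1/1 - 0/1 = 1/1
  'a': [0/1 + 1/1*0/1, 0/1 + 1/1*1/5) = [0/1, 1/5) <- contains code 207/1250
  'f': [0/1 + 1/1*1/5, 0/1 + 1/1*3/5) = [1/5, 3/5)
  'b': [0/1 + 1/1*3/5, 0/1 + 1/1*4/5) = [3/5, 4/5)
  'e': [0/1 + 1/1*4/5, 0/1 + 1/1*1/1) = [4/5, 1/1)
  emit 'a', narrow to [0/1, 1/5)
Step 2: interval [0/1, 1/5), width = 1/5 - 0/1 = 1/5
  'a': [0/1 + 1/5*0/1, 0/1 + 1/5*1/5) = [0/1, 1/25)
  'f': [0/1 + 1/5*1/5, 0/1 + 1/5*3/5) = [1/25, 3/25)
  'b': [0/1 + 1/5*3/5, 0/1 + 1/5*4/5) = [3/25, 4/25)
  'e': [0/1 + 1/5*4/5, 0/1 + 1/5*1/1) = [4/25, 1/5) <- contains code 207/1250
  emit 'e', narrow to [4/25, 1/5)
Step 3: interval [4/25, 1/5), width = 1/5 - 4/25 = 1/25
  'a': [4/25 + 1/25*0/1, 4/25 + 1/25*1/5) = [4/25, 21/125) <- contains code 207/1250
  'f': [4/25 + 1/25*1/5, 4/25 + 1/25*3/5) = [21/125, 23/125)
  'b': [4/25 + 1/25*3/5, 4/25 + 1/25*4/5) = [23/125, 24/125)
  'e': [4/25 + 1/25*4/5, 4/25 + 1/25*1/1) = [24/125, 1/5)
  emit 'a', narrow to [4/25, 21/125)
Step 4: interval [4/25, 21/125), width = 21/125 - 4/25 = 1/125
  'a': [4/25 + 1/125*0/1, 4/25 + 1/125*1/5) = [4/25, 101/625)
  'f': [4/25 + 1/125*1/5, 4/25 + 1/125*3/5) = [101/625, 103/625)
  'b': [4/25 + 1/125*3/5, 4/25 + 1/125*4/5) = [103/625, 104/625) <- contains code 207/1250
  'e': [4/25 + 1/125*4/5, 4/25 + 1/125*1/1) = [104/625, 21/125)
  emit 'b', narrow to [103/625, 104/625)

Answer: aeab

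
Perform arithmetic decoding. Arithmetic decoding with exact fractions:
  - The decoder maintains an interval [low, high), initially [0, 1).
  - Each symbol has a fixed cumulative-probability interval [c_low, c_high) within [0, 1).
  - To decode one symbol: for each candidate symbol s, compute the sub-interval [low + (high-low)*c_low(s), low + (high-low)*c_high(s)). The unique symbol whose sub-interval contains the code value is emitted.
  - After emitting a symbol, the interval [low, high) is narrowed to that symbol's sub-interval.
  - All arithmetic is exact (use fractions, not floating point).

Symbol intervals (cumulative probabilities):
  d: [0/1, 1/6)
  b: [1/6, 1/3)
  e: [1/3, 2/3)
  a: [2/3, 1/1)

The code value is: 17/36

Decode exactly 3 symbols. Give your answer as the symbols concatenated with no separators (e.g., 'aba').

Answer: eeb

Derivation:
Step 1: interval [0/1, 1/1), width = 1/1 - 0/1 = 1/1
  'd': [0/1 + 1/1*0/1, 0/1 + 1/1*1/6) = [0/1, 1/6)
  'b': [0/1 + 1/1*1/6, 0/1 + 1/1*1/3) = [1/6, 1/3)
  'e': [0/1 + 1/1*1/3, 0/1 + 1/1*2/3) = [1/3, 2/3) <- contains code 17/36
  'a': [0/1 + 1/1*2/3, 0/1 + 1/1*1/1) = [2/3, 1/1)
  emit 'e', narrow to [1/3, 2/3)
Step 2: interval [1/3, 2/3), width = 2/3 - 1/3 = 1/3
  'd': [1/3 + 1/3*0/1, 1/3 + 1/3*1/6) = [1/3, 7/18)
  'b': [1/3 + 1/3*1/6, 1/3 + 1/3*1/3) = [7/18, 4/9)
  'e': [1/3 + 1/3*1/3, 1/3 + 1/3*2/3) = [4/9, 5/9) <- contains code 17/36
  'a': [1/3 + 1/3*2/3, 1/3 + 1/3*1/1) = [5/9, 2/3)
  emit 'e', narrow to [4/9, 5/9)
Step 3: interval [4/9, 5/9), width = 5/9 - 4/9 = 1/9
  'd': [4/9 + 1/9*0/1, 4/9 + 1/9*1/6) = [4/9, 25/54)
  'b': [4/9 + 1/9*1/6, 4/9 + 1/9*1/3) = [25/54, 13/27) <- contains code 17/36
  'e': [4/9 + 1/9*1/3, 4/9 + 1/9*2/3) = [13/27, 14/27)
  'a': [4/9 + 1/9*2/3, 4/9 + 1/9*1/1) = [14/27, 5/9)
  emit 'b', narrow to [25/54, 13/27)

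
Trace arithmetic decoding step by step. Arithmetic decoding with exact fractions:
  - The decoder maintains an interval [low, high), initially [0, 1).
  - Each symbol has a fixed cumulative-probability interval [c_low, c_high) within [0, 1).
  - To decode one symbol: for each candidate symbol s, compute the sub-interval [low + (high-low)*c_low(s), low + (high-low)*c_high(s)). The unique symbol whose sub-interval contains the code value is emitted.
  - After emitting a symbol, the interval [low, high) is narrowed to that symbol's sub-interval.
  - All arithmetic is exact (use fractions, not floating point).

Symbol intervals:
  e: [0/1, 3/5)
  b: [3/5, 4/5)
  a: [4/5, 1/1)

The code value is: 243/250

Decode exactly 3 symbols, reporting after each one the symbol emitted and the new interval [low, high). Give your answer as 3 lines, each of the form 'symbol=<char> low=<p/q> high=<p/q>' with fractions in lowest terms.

Step 1: interval [0/1, 1/1), width = 1/1 - 0/1 = 1/1
  'e': [0/1 + 1/1*0/1, 0/1 + 1/1*3/5) = [0/1, 3/5)
  'b': [0/1 + 1/1*3/5, 0/1 + 1/1*4/5) = [3/5, 4/5)
  'a': [0/1 + 1/1*4/5, 0/1 + 1/1*1/1) = [4/5, 1/1) <- contains code 243/250
  emit 'a', narrow to [4/5, 1/1)
Step 2: interval [4/5, 1/1), width = 1/1 - 4/5 = 1/5
  'e': [4/5 + 1/5*0/1, 4/5 + 1/5*3/5) = [4/5, 23/25)
  'b': [4/5 + 1/5*3/5, 4/5 + 1/5*4/5) = [23/25, 24/25)
  'a': [4/5 + 1/5*4/5, 4/5 + 1/5*1/1) = [24/25, 1/1) <- contains code 243/250
  emit 'a', narrow to [24/25, 1/1)
Step 3: interval [24/25, 1/1), width = 1/1 - 24/25 = 1/25
  'e': [24/25 + 1/25*0/1, 24/25 + 1/25*3/5) = [24/25, 123/125) <- contains code 243/250
  'b': [24/25 + 1/25*3/5, 24/25 + 1/25*4/5) = [123/125, 124/125)
  'a': [24/25 + 1/25*4/5, 24/25 + 1/25*1/1) = [124/125, 1/1)
  emit 'e', narrow to [24/25, 123/125)

Answer: symbol=a low=4/5 high=1/1
symbol=a low=24/25 high=1/1
symbol=e low=24/25 high=123/125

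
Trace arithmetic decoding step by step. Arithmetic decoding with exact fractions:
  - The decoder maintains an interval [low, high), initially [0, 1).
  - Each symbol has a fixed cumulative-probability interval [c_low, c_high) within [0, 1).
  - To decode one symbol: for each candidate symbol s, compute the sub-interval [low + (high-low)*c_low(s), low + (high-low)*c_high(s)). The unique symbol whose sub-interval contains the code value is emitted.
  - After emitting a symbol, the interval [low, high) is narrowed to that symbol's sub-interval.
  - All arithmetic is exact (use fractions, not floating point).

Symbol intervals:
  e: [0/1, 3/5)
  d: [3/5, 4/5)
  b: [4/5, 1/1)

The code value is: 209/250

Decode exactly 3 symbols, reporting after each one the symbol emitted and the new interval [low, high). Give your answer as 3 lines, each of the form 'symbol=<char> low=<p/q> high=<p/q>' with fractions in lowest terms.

Step 1: interval [0/1, 1/1), width = 1/1 - 0/1 = 1/1
  'e': [0/1 + 1/1*0/1, 0/1 + 1/1*3/5) = [0/1, 3/5)
  'd': [0/1 + 1/1*3/5, 0/1 + 1/1*4/5) = [3/5, 4/5)
  'b': [0/1 + 1/1*4/5, 0/1 + 1/1*1/1) = [4/5, 1/1) <- contains code 209/250
  emit 'b', narrow to [4/5, 1/1)
Step 2: interval [4/5, 1/1), width = 1/1 - 4/5 = 1/5
  'e': [4/5 + 1/5*0/1, 4/5 + 1/5*3/5) = [4/5, 23/25) <- contains code 209/250
  'd': [4/5 + 1/5*3/5, 4/5 + 1/5*4/5) = [23/25, 24/25)
  'b': [4/5 + 1/5*4/5, 4/5 + 1/5*1/1) = [24/25, 1/1)
  emit 'e', narrow to [4/5, 23/25)
Step 3: interval [4/5, 23/25), width = 23/25 - 4/5 = 3/25
  'e': [4/5 + 3/25*0/1, 4/5 + 3/25*3/5) = [4/5, 109/125) <- contains code 209/250
  'd': [4/5 + 3/25*3/5, 4/5 + 3/25*4/5) = [109/125, 112/125)
  'b': [4/5 + 3/25*4/5, 4/5 + 3/25*1/1) = [112/125, 23/25)
  emit 'e', narrow to [4/5, 109/125)

Answer: symbol=b low=4/5 high=1/1
symbol=e low=4/5 high=23/25
symbol=e low=4/5 high=109/125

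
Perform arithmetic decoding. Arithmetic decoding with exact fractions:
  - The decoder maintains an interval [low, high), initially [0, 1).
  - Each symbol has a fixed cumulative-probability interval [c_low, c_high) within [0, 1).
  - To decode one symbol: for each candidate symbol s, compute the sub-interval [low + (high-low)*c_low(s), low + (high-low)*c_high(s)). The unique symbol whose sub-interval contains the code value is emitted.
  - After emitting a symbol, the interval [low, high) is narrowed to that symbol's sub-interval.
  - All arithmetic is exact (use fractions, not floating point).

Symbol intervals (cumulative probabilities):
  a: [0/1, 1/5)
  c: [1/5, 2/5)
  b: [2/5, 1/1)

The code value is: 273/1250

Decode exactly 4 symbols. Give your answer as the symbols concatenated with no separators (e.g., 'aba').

Step 1: interval [0/1, 1/1), width = 1/1 - 0/1 = 1/1
  'a': [0/1 + 1/1*0/1, 0/1 + 1/1*1/5) = [0/1, 1/5)
  'c': [0/1 + 1/1*1/5, 0/1 + 1/1*2/5) = [1/5, 2/5) <- contains code 273/1250
  'b': [0/1 + 1/1*2/5, 0/1 + 1/1*1/1) = [2/5, 1/1)
  emit 'c', narrow to [1/5, 2/5)
Step 2: interval [1/5, 2/5), width = 2/5 - 1/5 = 1/5
  'a': [1/5 + 1/5*0/1, 1/5 + 1/5*1/5) = [1/5, 6/25) <- contains code 273/1250
  'c': [1/5 + 1/5*1/5, 1/5 + 1/5*2/5) = [6/25, 7/25)
  'b': [1/5 + 1/5*2/5, 1/5 + 1/5*1/1) = [7/25, 2/5)
  emit 'a', narrow to [1/5, 6/25)
Step 3: interval [1/5, 6/25), width = 6/25 - 1/5 = 1/25
  'a': [1/5 + 1/25*0/1, 1/5 + 1/25*1/5) = [1/5, 26/125)
  'c': [1/5 + 1/25*1/5, 1/5 + 1/25*2/5) = [26/125, 27/125)
  'b': [1/5 + 1/25*2/5, 1/5 + 1/25*1/1) = [27/125, 6/25) <- contains code 273/1250
  emit 'b', narrow to [27/125, 6/25)
Step 4: interval [27/125, 6/25), width = 6/25 - 27/125 = 3/125
  'a': [27/125 + 3/125*0/1, 27/125 + 3/125*1/5) = [27/125, 138/625) <- contains code 273/1250
  'c': [27/125 + 3/125*1/5, 27/125 + 3/125*2/5) = [138/625, 141/625)
  'b': [27/125 + 3/125*2/5, 27/125 + 3/125*1/1) = [141/625, 6/25)
  emit 'a', narrow to [27/125, 138/625)

Answer: caba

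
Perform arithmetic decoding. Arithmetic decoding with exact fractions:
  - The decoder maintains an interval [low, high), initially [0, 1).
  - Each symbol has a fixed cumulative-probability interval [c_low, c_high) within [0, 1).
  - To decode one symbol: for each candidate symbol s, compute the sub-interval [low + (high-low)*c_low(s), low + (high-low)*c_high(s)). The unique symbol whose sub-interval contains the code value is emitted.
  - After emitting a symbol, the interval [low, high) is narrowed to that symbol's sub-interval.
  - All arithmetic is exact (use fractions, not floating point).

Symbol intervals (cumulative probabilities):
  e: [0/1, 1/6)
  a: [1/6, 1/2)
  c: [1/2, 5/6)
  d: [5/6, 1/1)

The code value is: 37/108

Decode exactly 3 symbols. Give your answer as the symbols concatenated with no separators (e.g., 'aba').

Answer: ace

Derivation:
Step 1: interval [0/1, 1/1), width = 1/1 - 0/1 = 1/1
  'e': [0/1 + 1/1*0/1, 0/1 + 1/1*1/6) = [0/1, 1/6)
  'a': [0/1 + 1/1*1/6, 0/1 + 1/1*1/2) = [1/6, 1/2) <- contains code 37/108
  'c': [0/1 + 1/1*1/2, 0/1 + 1/1*5/6) = [1/2, 5/6)
  'd': [0/1 + 1/1*5/6, 0/1 + 1/1*1/1) = [5/6, 1/1)
  emit 'a', narrow to [1/6, 1/2)
Step 2: interval [1/6, 1/2), width = 1/2 - 1/6 = 1/3
  'e': [1/6 + 1/3*0/1, 1/6 + 1/3*1/6) = [1/6, 2/9)
  'a': [1/6 + 1/3*1/6, 1/6 + 1/3*1/2) = [2/9, 1/3)
  'c': [1/6 + 1/3*1/2, 1/6 + 1/3*5/6) = [1/3, 4/9) <- contains code 37/108
  'd': [1/6 + 1/3*5/6, 1/6 + 1/3*1/1) = [4/9, 1/2)
  emit 'c', narrow to [1/3, 4/9)
Step 3: interval [1/3, 4/9), width = 4/9 - 1/3 = 1/9
  'e': [1/3 + 1/9*0/1, 1/3 + 1/9*1/6) = [1/3, 19/54) <- contains code 37/108
  'a': [1/3 + 1/9*1/6, 1/3 + 1/9*1/2) = [19/54, 7/18)
  'c': [1/3 + 1/9*1/2, 1/3 + 1/9*5/6) = [7/18, 23/54)
  'd': [1/3 + 1/9*5/6, 1/3 + 1/9*1/1) = [23/54, 4/9)
  emit 'e', narrow to [1/3, 19/54)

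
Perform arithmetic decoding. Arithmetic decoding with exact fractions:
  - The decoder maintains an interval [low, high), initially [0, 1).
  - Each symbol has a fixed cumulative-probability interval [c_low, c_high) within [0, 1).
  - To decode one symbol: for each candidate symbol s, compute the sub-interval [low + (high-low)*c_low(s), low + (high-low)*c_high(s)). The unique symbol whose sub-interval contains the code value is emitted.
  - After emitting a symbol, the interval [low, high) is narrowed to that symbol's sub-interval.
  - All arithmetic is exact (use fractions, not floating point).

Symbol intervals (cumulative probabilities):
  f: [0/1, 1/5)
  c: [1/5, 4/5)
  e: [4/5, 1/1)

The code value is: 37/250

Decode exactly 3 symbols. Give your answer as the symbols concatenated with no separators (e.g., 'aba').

Step 1: interval [0/1, 1/1), width = 1/1 - 0/1 = 1/1
  'f': [0/1 + 1/1*0/1, 0/1 + 1/1*1/5) = [0/1, 1/5) <- contains code 37/250
  'c': [0/1 + 1/1*1/5, 0/1 + 1/1*4/5) = [1/5, 4/5)
  'e': [0/1 + 1/1*4/5, 0/1 + 1/1*1/1) = [4/5, 1/1)
  emit 'f', narrow to [0/1, 1/5)
Step 2: interval [0/1, 1/5), width = 1/5 - 0/1 = 1/5
  'f': [0/1 + 1/5*0/1, 0/1 + 1/5*1/5) = [0/1, 1/25)
  'c': [0/1 + 1/5*1/5, 0/1 + 1/5*4/5) = [1/25, 4/25) <- contains code 37/250
  'e': [0/1 + 1/5*4/5, 0/1 + 1/5*1/1) = [4/25, 1/5)
  emit 'c', narrow to [1/25, 4/25)
Step 3: interval [1/25, 4/25), width = 4/25 - 1/25 = 3/25
  'f': [1/25 + 3/25*0/1, 1/25 + 3/25*1/5) = [1/25, 8/125)
  'c': [1/25 + 3/25*1/5, 1/25 + 3/25*4/5) = [8/125, 17/125)
  'e': [1/25 + 3/25*4/5, 1/25 + 3/25*1/1) = [17/125, 4/25) <- contains code 37/250
  emit 'e', narrow to [17/125, 4/25)

Answer: fce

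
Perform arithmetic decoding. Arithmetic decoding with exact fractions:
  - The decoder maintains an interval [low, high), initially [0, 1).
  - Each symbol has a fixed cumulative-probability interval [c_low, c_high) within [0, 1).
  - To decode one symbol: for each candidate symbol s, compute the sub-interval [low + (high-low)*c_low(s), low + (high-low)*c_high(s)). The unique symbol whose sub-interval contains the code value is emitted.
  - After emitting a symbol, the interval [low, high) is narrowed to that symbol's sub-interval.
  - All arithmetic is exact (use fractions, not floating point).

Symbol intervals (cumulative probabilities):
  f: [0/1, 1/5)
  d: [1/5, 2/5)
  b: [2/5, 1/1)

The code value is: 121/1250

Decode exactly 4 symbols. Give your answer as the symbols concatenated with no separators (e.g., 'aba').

Step 1: interval [0/1, 1/1), width = 1/1 - 0/1 = 1/1
  'f': [0/1 + 1/1*0/1, 0/1 + 1/1*1/5) = [0/1, 1/5) <- contains code 121/1250
  'd': [0/1 + 1/1*1/5, 0/1 + 1/1*2/5) = [1/5, 2/5)
  'b': [0/1 + 1/1*2/5, 0/1 + 1/1*1/1) = [2/5, 1/1)
  emit 'f', narrow to [0/1, 1/5)
Step 2: interval [0/1, 1/5), width = 1/5 - 0/1 = 1/5
  'f': [0/1 + 1/5*0/1, 0/1 + 1/5*1/5) = [0/1, 1/25)
  'd': [0/1 + 1/5*1/5, 0/1 + 1/5*2/5) = [1/25, 2/25)
  'b': [0/1 + 1/5*2/5, 0/1 + 1/5*1/1) = [2/25, 1/5) <- contains code 121/1250
  emit 'b', narrow to [2/25, 1/5)
Step 3: interval [2/25, 1/5), width = 1/5 - 2/25 = 3/25
  'f': [2/25 + 3/25*0/1, 2/25 + 3/25*1/5) = [2/25, 13/125) <- contains code 121/1250
  'd': [2/25 + 3/25*1/5, 2/25 + 3/25*2/5) = [13/125, 16/125)
  'b': [2/25 + 3/25*2/5, 2/25 + 3/25*1/1) = [16/125, 1/5)
  emit 'f', narrow to [2/25, 13/125)
Step 4: interval [2/25, 13/125), width = 13/125 - 2/25 = 3/125
  'f': [2/25 + 3/125*0/1, 2/25 + 3/125*1/5) = [2/25, 53/625)
  'd': [2/25 + 3/125*1/5, 2/25 + 3/125*2/5) = [53/625, 56/625)
  'b': [2/25 + 3/125*2/5, 2/25 + 3/125*1/1) = [56/625, 13/125) <- contains code 121/1250
  emit 'b', narrow to [56/625, 13/125)

Answer: fbfb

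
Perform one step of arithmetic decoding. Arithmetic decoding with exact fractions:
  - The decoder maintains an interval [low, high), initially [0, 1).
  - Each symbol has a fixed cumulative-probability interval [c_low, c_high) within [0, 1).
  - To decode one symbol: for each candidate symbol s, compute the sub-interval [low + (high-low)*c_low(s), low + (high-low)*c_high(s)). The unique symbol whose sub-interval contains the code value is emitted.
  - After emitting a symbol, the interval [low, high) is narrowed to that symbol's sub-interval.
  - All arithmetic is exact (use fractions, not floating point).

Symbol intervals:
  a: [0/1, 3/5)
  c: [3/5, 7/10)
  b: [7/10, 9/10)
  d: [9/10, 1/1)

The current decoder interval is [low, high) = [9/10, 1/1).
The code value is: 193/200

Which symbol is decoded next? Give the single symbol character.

Answer: c

Derivation:
Interval width = high − low = 1/1 − 9/10 = 1/10
Scaled code = (code − low) / width = (193/200 − 9/10) / 1/10 = 13/20
  a: [0/1, 3/5) 
  c: [3/5, 7/10) ← scaled code falls here ✓
  b: [7/10, 9/10) 
  d: [9/10, 1/1) 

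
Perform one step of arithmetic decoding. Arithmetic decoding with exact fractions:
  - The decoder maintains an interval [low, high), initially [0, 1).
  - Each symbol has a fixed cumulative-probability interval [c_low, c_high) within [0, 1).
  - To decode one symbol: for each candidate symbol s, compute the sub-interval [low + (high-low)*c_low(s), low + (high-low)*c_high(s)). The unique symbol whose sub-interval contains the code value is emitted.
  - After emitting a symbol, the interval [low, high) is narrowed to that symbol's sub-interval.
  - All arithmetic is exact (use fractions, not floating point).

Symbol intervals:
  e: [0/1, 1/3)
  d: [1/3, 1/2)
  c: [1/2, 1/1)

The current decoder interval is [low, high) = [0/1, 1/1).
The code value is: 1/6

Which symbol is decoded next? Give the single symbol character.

Answer: e

Derivation:
Interval width = high − low = 1/1 − 0/1 = 1/1
Scaled code = (code − low) / width = (1/6 − 0/1) / 1/1 = 1/6
  e: [0/1, 1/3) ← scaled code falls here ✓
  d: [1/3, 1/2) 
  c: [1/2, 1/1) 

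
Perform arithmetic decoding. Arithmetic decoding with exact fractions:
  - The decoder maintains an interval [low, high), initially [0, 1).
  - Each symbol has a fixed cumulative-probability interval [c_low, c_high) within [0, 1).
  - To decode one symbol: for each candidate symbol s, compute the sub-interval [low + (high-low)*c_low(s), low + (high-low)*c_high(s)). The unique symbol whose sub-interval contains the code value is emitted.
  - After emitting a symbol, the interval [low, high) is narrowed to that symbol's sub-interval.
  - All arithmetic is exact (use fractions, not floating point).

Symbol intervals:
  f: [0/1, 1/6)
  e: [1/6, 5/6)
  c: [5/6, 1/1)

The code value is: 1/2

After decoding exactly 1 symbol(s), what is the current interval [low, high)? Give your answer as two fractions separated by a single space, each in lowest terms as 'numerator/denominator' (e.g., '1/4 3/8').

Step 1: interval [0/1, 1/1), width = 1/1 - 0/1 = 1/1
  'f': [0/1 + 1/1*0/1, 0/1 + 1/1*1/6) = [0/1, 1/6)
  'e': [0/1 + 1/1*1/6, 0/1 + 1/1*5/6) = [1/6, 5/6) <- contains code 1/2
  'c': [0/1 + 1/1*5/6, 0/1 + 1/1*1/1) = [5/6, 1/1)
  emit 'e', narrow to [1/6, 5/6)

Answer: 1/6 5/6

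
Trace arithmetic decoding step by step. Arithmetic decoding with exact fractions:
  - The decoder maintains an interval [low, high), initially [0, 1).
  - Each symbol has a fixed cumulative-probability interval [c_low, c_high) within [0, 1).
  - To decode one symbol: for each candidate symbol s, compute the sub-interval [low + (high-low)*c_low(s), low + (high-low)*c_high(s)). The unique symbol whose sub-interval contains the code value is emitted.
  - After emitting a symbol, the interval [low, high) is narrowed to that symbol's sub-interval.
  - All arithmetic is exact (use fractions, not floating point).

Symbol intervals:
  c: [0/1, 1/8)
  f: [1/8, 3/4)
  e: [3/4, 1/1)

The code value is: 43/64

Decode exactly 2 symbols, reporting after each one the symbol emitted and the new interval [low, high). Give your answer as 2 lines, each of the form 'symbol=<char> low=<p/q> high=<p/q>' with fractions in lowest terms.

Answer: symbol=f low=1/8 high=3/4
symbol=e low=19/32 high=3/4

Derivation:
Step 1: interval [0/1, 1/1), width = 1/1 - 0/1 = 1/1
  'c': [0/1 + 1/1*0/1, 0/1 + 1/1*1/8) = [0/1, 1/8)
  'f': [0/1 + 1/1*1/8, 0/1 + 1/1*3/4) = [1/8, 3/4) <- contains code 43/64
  'e': [0/1 + 1/1*3/4, 0/1 + 1/1*1/1) = [3/4, 1/1)
  emit 'f', narrow to [1/8, 3/4)
Step 2: interval [1/8, 3/4), width = 3/4 - 1/8 = 5/8
  'c': [1/8 + 5/8*0/1, 1/8 + 5/8*1/8) = [1/8, 13/64)
  'f': [1/8 + 5/8*1/8, 1/8 + 5/8*3/4) = [13/64, 19/32)
  'e': [1/8 + 5/8*3/4, 1/8 + 5/8*1/1) = [19/32, 3/4) <- contains code 43/64
  emit 'e', narrow to [19/32, 3/4)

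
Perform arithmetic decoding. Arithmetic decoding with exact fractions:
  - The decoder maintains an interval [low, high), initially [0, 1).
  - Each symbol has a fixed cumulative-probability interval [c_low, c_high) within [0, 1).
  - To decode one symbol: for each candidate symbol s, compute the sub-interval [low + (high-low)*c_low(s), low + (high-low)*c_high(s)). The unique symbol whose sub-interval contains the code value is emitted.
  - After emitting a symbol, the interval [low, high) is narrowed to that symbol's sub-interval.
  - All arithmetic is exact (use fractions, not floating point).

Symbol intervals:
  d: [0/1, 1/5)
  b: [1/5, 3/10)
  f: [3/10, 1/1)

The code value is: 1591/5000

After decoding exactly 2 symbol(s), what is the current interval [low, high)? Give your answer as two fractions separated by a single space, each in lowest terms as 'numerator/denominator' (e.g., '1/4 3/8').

Answer: 3/10 11/25

Derivation:
Step 1: interval [0/1, 1/1), width = 1/1 - 0/1 = 1/1
  'd': [0/1 + 1/1*0/1, 0/1 + 1/1*1/5) = [0/1, 1/5)
  'b': [0/1 + 1/1*1/5, 0/1 + 1/1*3/10) = [1/5, 3/10)
  'f': [0/1 + 1/1*3/10, 0/1 + 1/1*1/1) = [3/10, 1/1) <- contains code 1591/5000
  emit 'f', narrow to [3/10, 1/1)
Step 2: interval [3/10, 1/1), width = 1/1 - 3/10 = 7/10
  'd': [3/10 + 7/10*0/1, 3/10 + 7/10*1/5) = [3/10, 11/25) <- contains code 1591/5000
  'b': [3/10 + 7/10*1/5, 3/10 + 7/10*3/10) = [11/25, 51/100)
  'f': [3/10 + 7/10*3/10, 3/10 + 7/10*1/1) = [51/100, 1/1)
  emit 'd', narrow to [3/10, 11/25)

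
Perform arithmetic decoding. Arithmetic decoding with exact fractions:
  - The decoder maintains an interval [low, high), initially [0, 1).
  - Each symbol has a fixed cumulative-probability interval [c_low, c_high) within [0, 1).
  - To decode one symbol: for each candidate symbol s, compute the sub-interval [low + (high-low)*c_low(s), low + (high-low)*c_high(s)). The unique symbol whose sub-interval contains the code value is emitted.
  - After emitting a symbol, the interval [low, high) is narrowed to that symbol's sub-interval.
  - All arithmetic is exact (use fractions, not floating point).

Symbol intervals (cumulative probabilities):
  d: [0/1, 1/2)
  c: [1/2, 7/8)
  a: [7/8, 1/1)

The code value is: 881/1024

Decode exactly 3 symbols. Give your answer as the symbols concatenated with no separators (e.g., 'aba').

Answer: cac

Derivation:
Step 1: interval [0/1, 1/1), width = 1/1 - 0/1 = 1/1
  'd': [0/1 + 1/1*0/1, 0/1 + 1/1*1/2) = [0/1, 1/2)
  'c': [0/1 + 1/1*1/2, 0/1 + 1/1*7/8) = [1/2, 7/8) <- contains code 881/1024
  'a': [0/1 + 1/1*7/8, 0/1 + 1/1*1/1) = [7/8, 1/1)
  emit 'c', narrow to [1/2, 7/8)
Step 2: interval [1/2, 7/8), width = 7/8 - 1/2 = 3/8
  'd': [1/2 + 3/8*0/1, 1/2 + 3/8*1/2) = [1/2, 11/16)
  'c': [1/2 + 3/8*1/2, 1/2 + 3/8*7/8) = [11/16, 53/64)
  'a': [1/2 + 3/8*7/8, 1/2 + 3/8*1/1) = [53/64, 7/8) <- contains code 881/1024
  emit 'a', narrow to [53/64, 7/8)
Step 3: interval [53/64, 7/8), width = 7/8 - 53/64 = 3/64
  'd': [53/64 + 3/64*0/1, 53/64 + 3/64*1/2) = [53/64, 109/128)
  'c': [53/64 + 3/64*1/2, 53/64 + 3/64*7/8) = [109/128, 445/512) <- contains code 881/1024
  'a': [53/64 + 3/64*7/8, 53/64 + 3/64*1/1) = [445/512, 7/8)
  emit 'c', narrow to [109/128, 445/512)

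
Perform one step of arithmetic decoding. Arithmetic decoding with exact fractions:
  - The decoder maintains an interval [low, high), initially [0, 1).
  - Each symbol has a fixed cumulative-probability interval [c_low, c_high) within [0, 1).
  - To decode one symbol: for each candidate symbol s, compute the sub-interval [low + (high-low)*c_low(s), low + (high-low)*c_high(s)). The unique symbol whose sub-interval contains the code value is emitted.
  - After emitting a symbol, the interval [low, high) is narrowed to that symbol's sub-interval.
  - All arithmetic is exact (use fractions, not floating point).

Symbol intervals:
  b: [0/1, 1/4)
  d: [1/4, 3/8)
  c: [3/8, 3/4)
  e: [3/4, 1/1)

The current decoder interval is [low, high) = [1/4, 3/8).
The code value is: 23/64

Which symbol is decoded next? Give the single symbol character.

Answer: e

Derivation:
Interval width = high − low = 3/8 − 1/4 = 1/8
Scaled code = (code − low) / width = (23/64 − 1/4) / 1/8 = 7/8
  b: [0/1, 1/4) 
  d: [1/4, 3/8) 
  c: [3/8, 3/4) 
  e: [3/4, 1/1) ← scaled code falls here ✓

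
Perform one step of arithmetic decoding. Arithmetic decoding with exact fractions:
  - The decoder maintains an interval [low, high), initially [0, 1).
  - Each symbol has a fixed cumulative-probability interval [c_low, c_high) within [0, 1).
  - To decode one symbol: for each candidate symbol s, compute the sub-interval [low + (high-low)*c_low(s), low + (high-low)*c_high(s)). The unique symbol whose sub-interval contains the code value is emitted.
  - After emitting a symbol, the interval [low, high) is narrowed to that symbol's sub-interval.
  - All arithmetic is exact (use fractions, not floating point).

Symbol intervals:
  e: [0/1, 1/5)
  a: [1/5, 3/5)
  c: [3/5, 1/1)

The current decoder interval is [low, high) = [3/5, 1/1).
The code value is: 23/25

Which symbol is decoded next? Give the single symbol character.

Answer: c

Derivation:
Interval width = high − low = 1/1 − 3/5 = 2/5
Scaled code = (code − low) / width = (23/25 − 3/5) / 2/5 = 4/5
  e: [0/1, 1/5) 
  a: [1/5, 3/5) 
  c: [3/5, 1/1) ← scaled code falls here ✓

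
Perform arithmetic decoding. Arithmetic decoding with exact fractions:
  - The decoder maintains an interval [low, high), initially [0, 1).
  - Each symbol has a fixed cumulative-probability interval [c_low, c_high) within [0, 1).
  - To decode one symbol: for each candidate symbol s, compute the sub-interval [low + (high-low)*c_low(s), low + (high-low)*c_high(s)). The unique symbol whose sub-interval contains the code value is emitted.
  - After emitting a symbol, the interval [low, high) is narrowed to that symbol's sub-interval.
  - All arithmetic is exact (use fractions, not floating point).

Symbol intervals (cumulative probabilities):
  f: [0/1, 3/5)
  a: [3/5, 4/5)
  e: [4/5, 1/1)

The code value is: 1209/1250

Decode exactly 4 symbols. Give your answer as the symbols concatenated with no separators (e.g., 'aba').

Step 1: interval [0/1, 1/1), width = 1/1 - 0/1 = 1/1
  'f': [0/1 + 1/1*0/1, 0/1 + 1/1*3/5) = [0/1, 3/5)
  'a': [0/1 + 1/1*3/5, 0/1 + 1/1*4/5) = [3/5, 4/5)
  'e': [0/1 + 1/1*4/5, 0/1 + 1/1*1/1) = [4/5, 1/1) <- contains code 1209/1250
  emit 'e', narrow to [4/5, 1/1)
Step 2: interval [4/5, 1/1), width = 1/1 - 4/5 = 1/5
  'f': [4/5 + 1/5*0/1, 4/5 + 1/5*3/5) = [4/5, 23/25)
  'a': [4/5 + 1/5*3/5, 4/5 + 1/5*4/5) = [23/25, 24/25)
  'e': [4/5 + 1/5*4/5, 4/5 + 1/5*1/1) = [24/25, 1/1) <- contains code 1209/1250
  emit 'e', narrow to [24/25, 1/1)
Step 3: interval [24/25, 1/1), width = 1/1 - 24/25 = 1/25
  'f': [24/25 + 1/25*0/1, 24/25 + 1/25*3/5) = [24/25, 123/125) <- contains code 1209/1250
  'a': [24/25 + 1/25*3/5, 24/25 + 1/25*4/5) = [123/125, 124/125)
  'e': [24/25 + 1/25*4/5, 24/25 + 1/25*1/1) = [124/125, 1/1)
  emit 'f', narrow to [24/25, 123/125)
Step 4: interval [24/25, 123/125), width = 123/125 - 24/25 = 3/125
  'f': [24/25 + 3/125*0/1, 24/25 + 3/125*3/5) = [24/25, 609/625) <- contains code 1209/1250
  'a': [24/25 + 3/125*3/5, 24/25 + 3/125*4/5) = [609/625, 612/625)
  'e': [24/25 + 3/125*4/5, 24/25 + 3/125*1/1) = [612/625, 123/125)
  emit 'f', narrow to [24/25, 609/625)

Answer: eeff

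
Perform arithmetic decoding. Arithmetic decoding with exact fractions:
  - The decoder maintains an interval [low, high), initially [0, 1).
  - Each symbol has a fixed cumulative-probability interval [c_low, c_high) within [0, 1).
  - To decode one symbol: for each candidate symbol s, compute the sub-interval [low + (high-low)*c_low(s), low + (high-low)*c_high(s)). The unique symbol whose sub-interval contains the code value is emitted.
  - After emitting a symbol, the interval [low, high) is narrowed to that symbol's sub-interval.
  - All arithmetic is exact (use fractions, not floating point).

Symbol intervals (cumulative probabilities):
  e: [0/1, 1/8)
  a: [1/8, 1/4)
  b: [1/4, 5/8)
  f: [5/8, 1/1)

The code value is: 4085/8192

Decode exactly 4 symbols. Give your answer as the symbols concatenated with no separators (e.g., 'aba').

Step 1: interval [0/1, 1/1), width = 1/1 - 0/1 = 1/1
  'e': [0/1 + 1/1*0/1, 0/1 + 1/1*1/8) = [0/1, 1/8)
  'a': [0/1 + 1/1*1/8, 0/1 + 1/1*1/4) = [1/8, 1/4)
  'b': [0/1 + 1/1*1/4, 0/1 + 1/1*5/8) = [1/4, 5/8) <- contains code 4085/8192
  'f': [0/1 + 1/1*5/8, 0/1 + 1/1*1/1) = [5/8, 1/1)
  emit 'b', narrow to [1/4, 5/8)
Step 2: interval [1/4, 5/8), width = 5/8 - 1/4 = 3/8
  'e': [1/4 + 3/8*0/1, 1/4 + 3/8*1/8) = [1/4, 19/64)
  'a': [1/4 + 3/8*1/8, 1/4 + 3/8*1/4) = [19/64, 11/32)
  'b': [1/4 + 3/8*1/4, 1/4 + 3/8*5/8) = [11/32, 31/64)
  'f': [1/4 + 3/8*5/8, 1/4 + 3/8*1/1) = [31/64, 5/8) <- contains code 4085/8192
  emit 'f', narrow to [31/64, 5/8)
Step 3: interval [31/64, 5/8), width = 5/8 - 31/64 = 9/64
  'e': [31/64 + 9/64*0/1, 31/64 + 9/64*1/8) = [31/64, 257/512) <- contains code 4085/8192
  'a': [31/64 + 9/64*1/8, 31/64 + 9/64*1/4) = [257/512, 133/256)
  'b': [31/64 + 9/64*1/4, 31/64 + 9/64*5/8) = [133/256, 293/512)
  'f': [31/64 + 9/64*5/8, 31/64 + 9/64*1/1) = [293/512, 5/8)
  emit 'e', narrow to [31/64, 257/512)
Step 4: interval [31/64, 257/512), width = 257/512 - 31/64 = 9/512
  'e': [31/64 + 9/512*0/1, 31/64 + 9/512*1/8) = [31/64, 1993/4096)
  'a': [31/64 + 9/512*1/8, 31/64 + 9/512*1/4) = [1993/4096, 1001/2048)
  'b': [31/64 + 9/512*1/4, 31/64 + 9/512*5/8) = [1001/2048, 2029/4096)
  'f': [31/64 + 9/512*5/8, 31/64 + 9/512*1/1) = [2029/4096, 257/512) <- contains code 4085/8192
  emit 'f', narrow to [2029/4096, 257/512)

Answer: bfef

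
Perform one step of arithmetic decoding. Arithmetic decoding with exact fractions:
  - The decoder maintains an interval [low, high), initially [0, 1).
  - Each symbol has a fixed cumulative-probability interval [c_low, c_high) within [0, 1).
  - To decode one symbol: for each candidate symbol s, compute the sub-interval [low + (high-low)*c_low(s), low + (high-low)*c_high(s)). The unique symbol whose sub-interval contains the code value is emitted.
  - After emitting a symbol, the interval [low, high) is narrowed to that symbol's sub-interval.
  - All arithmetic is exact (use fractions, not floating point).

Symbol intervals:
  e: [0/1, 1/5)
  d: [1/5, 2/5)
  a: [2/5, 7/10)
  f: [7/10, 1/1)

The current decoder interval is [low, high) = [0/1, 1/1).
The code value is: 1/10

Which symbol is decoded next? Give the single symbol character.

Answer: e

Derivation:
Interval width = high − low = 1/1 − 0/1 = 1/1
Scaled code = (code − low) / width = (1/10 − 0/1) / 1/1 = 1/10
  e: [0/1, 1/5) ← scaled code falls here ✓
  d: [1/5, 2/5) 
  a: [2/5, 7/10) 
  f: [7/10, 1/1) 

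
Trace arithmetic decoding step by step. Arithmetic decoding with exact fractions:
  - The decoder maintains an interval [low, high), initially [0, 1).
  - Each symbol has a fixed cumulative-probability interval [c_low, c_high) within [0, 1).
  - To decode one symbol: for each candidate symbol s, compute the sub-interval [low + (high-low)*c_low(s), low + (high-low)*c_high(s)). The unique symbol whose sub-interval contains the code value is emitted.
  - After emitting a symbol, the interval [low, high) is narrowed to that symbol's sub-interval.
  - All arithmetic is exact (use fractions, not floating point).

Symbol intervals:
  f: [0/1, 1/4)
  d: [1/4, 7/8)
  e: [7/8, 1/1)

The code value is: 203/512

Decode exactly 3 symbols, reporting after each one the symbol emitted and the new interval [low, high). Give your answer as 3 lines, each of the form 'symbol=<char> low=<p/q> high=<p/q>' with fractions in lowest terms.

Answer: symbol=d low=1/4 high=7/8
symbol=f low=1/4 high=13/32
symbol=e low=99/256 high=13/32

Derivation:
Step 1: interval [0/1, 1/1), width = 1/1 - 0/1 = 1/1
  'f': [0/1 + 1/1*0/1, 0/1 + 1/1*1/4) = [0/1, 1/4)
  'd': [0/1 + 1/1*1/4, 0/1 + 1/1*7/8) = [1/4, 7/8) <- contains code 203/512
  'e': [0/1 + 1/1*7/8, 0/1 + 1/1*1/1) = [7/8, 1/1)
  emit 'd', narrow to [1/4, 7/8)
Step 2: interval [1/4, 7/8), width = 7/8 - 1/4 = 5/8
  'f': [1/4 + 5/8*0/1, 1/4 + 5/8*1/4) = [1/4, 13/32) <- contains code 203/512
  'd': [1/4 + 5/8*1/4, 1/4 + 5/8*7/8) = [13/32, 51/64)
  'e': [1/4 + 5/8*7/8, 1/4 + 5/8*1/1) = [51/64, 7/8)
  emit 'f', narrow to [1/4, 13/32)
Step 3: interval [1/4, 13/32), width = 13/32 - 1/4 = 5/32
  'f': [1/4 + 5/32*0/1, 1/4 + 5/32*1/4) = [1/4, 37/128)
  'd': [1/4 + 5/32*1/4, 1/4 + 5/32*7/8) = [37/128, 99/256)
  'e': [1/4 + 5/32*7/8, 1/4 + 5/32*1/1) = [99/256, 13/32) <- contains code 203/512
  emit 'e', narrow to [99/256, 13/32)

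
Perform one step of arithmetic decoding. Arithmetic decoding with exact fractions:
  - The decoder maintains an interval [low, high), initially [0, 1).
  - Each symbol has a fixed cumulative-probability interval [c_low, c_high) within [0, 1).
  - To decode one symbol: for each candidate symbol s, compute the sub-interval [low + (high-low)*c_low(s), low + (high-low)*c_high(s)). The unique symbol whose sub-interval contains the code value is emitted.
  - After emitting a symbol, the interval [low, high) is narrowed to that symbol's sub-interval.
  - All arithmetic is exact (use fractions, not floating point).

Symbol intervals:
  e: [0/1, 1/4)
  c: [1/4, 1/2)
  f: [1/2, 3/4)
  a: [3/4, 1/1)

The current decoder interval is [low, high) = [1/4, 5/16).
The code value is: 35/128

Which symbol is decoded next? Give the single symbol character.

Interval width = high − low = 5/16 − 1/4 = 1/16
Scaled code = (code − low) / width = (35/128 − 1/4) / 1/16 = 3/8
  e: [0/1, 1/4) 
  c: [1/4, 1/2) ← scaled code falls here ✓
  f: [1/2, 3/4) 
  a: [3/4, 1/1) 

Answer: c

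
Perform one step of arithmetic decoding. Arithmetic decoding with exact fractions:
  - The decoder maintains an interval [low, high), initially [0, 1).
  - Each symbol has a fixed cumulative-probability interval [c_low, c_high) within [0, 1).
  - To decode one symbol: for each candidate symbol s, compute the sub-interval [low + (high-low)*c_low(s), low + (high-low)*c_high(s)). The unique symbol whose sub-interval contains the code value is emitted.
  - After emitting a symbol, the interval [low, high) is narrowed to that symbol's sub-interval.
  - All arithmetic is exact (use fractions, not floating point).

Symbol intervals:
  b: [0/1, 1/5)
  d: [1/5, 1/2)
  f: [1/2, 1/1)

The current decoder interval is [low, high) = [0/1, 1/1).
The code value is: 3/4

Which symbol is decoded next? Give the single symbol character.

Interval width = high − low = 1/1 − 0/1 = 1/1
Scaled code = (code − low) / width = (3/4 − 0/1) / 1/1 = 3/4
  b: [0/1, 1/5) 
  d: [1/5, 1/2) 
  f: [1/2, 1/1) ← scaled code falls here ✓

Answer: f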